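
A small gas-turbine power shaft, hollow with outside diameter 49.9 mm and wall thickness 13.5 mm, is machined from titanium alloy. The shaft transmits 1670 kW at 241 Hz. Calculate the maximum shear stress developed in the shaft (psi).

6860 psi

ω = 2π·241 = 1514 rad/s, so T = P/ω = 1670×10³ / 1514 = 1103 N·m.
J = π(d_o⁴ − d_i⁴)/32 = π(0.0499⁴ − 0.0229⁴)/32 = 5.817×10^-7 m⁴.
τ_max = T·r/J = 1103 × 0.0249 / 5.817×10^-7 = 4.730×10^7 Pa.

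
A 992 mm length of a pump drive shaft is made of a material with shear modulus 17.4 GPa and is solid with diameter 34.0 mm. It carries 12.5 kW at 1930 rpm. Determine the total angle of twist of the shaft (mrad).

26.9 mrad

ω = 2π·1930/60 = 202.1 rad/s, so T = P/ω = 12.5×10³ / 202.1 = 61.85 N·m.
J = πd⁴/32 = π(0.0340)⁴/32 = 1.312×10^-7 m⁴.
θ = T·L/(G·J) = 61.85 × 0.992 / (17.4×10⁹ × 1.312×10^-7) = 0.02688 rad.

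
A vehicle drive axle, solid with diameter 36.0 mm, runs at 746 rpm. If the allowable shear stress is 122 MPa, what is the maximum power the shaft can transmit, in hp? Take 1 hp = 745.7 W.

J = πd⁴/32 = π(0.0360)⁴/32 = 1.649×10^-7 m⁴.
T_max = τ_allow·J/r = 1.22×10^8 × 1.649×10^-7 / 0.0180 = 1118 N·m.
ω = 2π·746/60 = 78.12 rad/s, so P_max = T_max·ω = 8.731×10^4 W.

117 hp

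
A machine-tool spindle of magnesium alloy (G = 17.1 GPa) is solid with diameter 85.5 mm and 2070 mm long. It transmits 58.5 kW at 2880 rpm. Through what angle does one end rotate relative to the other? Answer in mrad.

ω = 2π·2880/60 = 301.6 rad/s, so T = P/ω = 58.5×10³ / 301.6 = 194.0 N·m.
J = πd⁴/32 = π(0.0855)⁴/32 = 5.246×10^-6 m⁴.
θ = T·L/(G·J) = 194.0 × 2.07 / (17.1×10⁹ × 5.246×10^-6) = 4.476×10^-3 rad.

4.48 mrad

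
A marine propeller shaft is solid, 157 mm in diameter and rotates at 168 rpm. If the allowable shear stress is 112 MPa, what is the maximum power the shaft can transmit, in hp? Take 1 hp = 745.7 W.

J = πd⁴/32 = π(0.157)⁴/32 = 5.965×10^-5 m⁴.
T_max = τ_allow·J/r = 1.12×10^8 × 5.965×10^-5 / 0.0785 = 85100 N·m.
ω = 2π·168/60 = 17.59 rad/s, so P_max = T_max·ω = 1.497×10^6 W.

2010 hp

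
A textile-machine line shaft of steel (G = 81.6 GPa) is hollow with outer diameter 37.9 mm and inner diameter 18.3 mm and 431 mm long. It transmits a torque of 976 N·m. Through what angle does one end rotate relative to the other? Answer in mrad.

J = π(d_o⁴ − d_i⁴)/32 = π(0.0379⁴ − 0.0183⁴)/32 = 1.916×10^-7 m⁴.
θ = T·L/(G·J) = 976.0 × 0.431 / (81.6×10⁹ × 1.916×10^-7) = 0.02691 rad.

26.9 mrad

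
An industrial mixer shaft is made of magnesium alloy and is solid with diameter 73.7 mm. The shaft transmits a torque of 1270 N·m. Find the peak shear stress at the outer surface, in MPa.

J = πd⁴/32 = π(0.0737)⁴/32 = 2.896×10^-6 m⁴.
τ_max = T·r/J = 1270 × 0.0369 / 2.896×10^-6 = 1.616×10^7 Pa.

16.2 MPa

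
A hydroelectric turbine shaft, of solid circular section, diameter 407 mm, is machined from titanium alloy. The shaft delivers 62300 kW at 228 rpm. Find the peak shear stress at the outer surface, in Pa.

ω = 2π·228/60 = 23.88 rad/s, so T = P/ω = 62300×10³ / 23.88 = 2.609e6 N·m.
J = πd⁴/32 = π(0.407)⁴/32 = 2.694×10^-3 m⁴.
τ_max = T·r/J = 2.609e6 × 0.203 / 2.694×10^-3 = 1.971×10^8 Pa.

1.97e8 Pa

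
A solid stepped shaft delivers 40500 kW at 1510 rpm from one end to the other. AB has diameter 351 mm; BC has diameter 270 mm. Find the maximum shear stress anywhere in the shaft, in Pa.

6.63e7 Pa

ω = 2π·1510/60 = 158.1 rad/s, so T = P/ω = 40500×10³ / 158.1 = 256100 N·m.
Under the same torque, τ_max = 16T/(πd³) is largest where d is smallest — segment BC (d = 270 mm).
τ_max = 16·256100/(π·(0.270)³) = 6.627×10^7 Pa.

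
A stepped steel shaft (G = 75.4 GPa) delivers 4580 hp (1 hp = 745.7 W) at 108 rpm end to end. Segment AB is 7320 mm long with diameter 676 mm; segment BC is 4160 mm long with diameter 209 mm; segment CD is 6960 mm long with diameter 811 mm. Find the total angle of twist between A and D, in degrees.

ω = 2π·108/60 = 11.31 rad/s, so T = P/ω = 4580×745.7 / 11.31 = 302000 N·m.
J_AB = π(0.676)⁴/32 = 0.0205 m⁴; J_BC = π(0.209)⁴/32 = 1.87×10^-4 m⁴; J_CD = π(0.811)⁴/32 = 0.0425 m⁴.
θ = (T/G)·Σ L_i/J_i = (302000/75.4×10⁹)·(7.32/0.0205 + 4.16/1.87×10^-4 + 6.96/0.0425) = 0.09103 rad.

5.22°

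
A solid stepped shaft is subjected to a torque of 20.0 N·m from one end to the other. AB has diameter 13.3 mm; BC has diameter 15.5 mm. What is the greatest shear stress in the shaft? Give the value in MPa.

43.3 MPa

Under the same torque, τ_max = 16T/(πd³) is largest where d is smallest — segment AB (d = 13.3 mm).
τ_max = 16·20.00/(π·(0.0133)³) = 4.330×10^7 Pa.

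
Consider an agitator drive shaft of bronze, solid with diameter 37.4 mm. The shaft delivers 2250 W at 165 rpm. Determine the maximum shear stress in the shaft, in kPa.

ω = 2π·165/60 = 17.28 rad/s, so T = P/ω = 2250 / 17.28 = 130.2 N·m.
J = πd⁴/32 = π(0.0374)⁴/32 = 1.921×10^-7 m⁴.
τ_max = T·r/J = 130.2 × 0.0187 / 1.921×10^-7 = 1.268×10^7 Pa.

12700 kPa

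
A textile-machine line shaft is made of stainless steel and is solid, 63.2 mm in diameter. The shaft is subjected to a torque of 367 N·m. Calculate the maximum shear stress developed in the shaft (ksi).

1.07 ksi

J = πd⁴/32 = π(0.0632)⁴/32 = 1.566×10^-6 m⁴.
τ_max = T·r/J = 367.0 × 0.0316 / 1.566×10^-6 = 7.404×10^6 Pa.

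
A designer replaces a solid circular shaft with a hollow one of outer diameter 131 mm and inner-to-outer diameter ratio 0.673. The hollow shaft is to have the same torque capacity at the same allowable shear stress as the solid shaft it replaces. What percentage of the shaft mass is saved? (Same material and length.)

36.2 %

Equal τ_max and T ⇒ the solid shaft needs d_s³ = d_o³(1−k⁴), so d_s = 131·(1−0.673⁴)^(1/3) = 121.3 mm.
Area ratio A_h/A_s = d_o²(1−k²)/d_s² = (1−k²)/(1−k⁴)^(2/3) = 0.6376.
Mass saving = 1 − 0.6376 = 36.2 %.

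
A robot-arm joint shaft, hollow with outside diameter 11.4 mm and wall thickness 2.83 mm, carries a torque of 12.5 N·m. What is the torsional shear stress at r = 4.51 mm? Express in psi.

5270 psi

J = π(d_o⁴ − d_i⁴)/32 = π(0.0114⁴ − 0.00574⁴)/32 = 1.552×10^-9 m⁴.
Shear stress varies linearly with radius: τ = T·r/J = 12.50 × 0.00451 / 1.552×10^-9 = 3.633×10^7 Pa.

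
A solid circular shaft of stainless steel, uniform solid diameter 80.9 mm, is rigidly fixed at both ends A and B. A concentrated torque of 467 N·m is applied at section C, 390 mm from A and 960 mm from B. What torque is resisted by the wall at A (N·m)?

With uniform GJ and both ends fixed, compatibility θ_AC = θ_CB gives T_A·a = T_B·b, together with T_A + T_B = T₀.
T_A = T₀·b/(a+b) = 467.0·960/1350 = 332.1 N·m; T_B = 134.9 N·m.

332 N·m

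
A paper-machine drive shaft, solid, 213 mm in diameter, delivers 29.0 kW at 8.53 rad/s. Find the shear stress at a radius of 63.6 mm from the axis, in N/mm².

ω = 8.53 rad/s, so T = P/ω = 29.0×10³ / 8.530 = 3400 N·m.
J = πd⁴/32 = π(0.213)⁴/32 = 2.021×10^-4 m⁴.
Shear stress varies linearly with radius: τ = T·r/J = 3400 × 0.0636 / 2.021×10^-4 = 1.070×10^6 Pa.

1.07 N/mm²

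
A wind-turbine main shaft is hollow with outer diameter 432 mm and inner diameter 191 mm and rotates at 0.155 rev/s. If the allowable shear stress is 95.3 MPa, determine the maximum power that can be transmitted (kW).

J = π(d_o⁴ − d_i⁴)/32 = π(0.432⁴ − 0.191⁴)/32 = 3.289×10^-3 m⁴.
T_max = τ_allow·J/r = 9.53×10^7 × 3.289×10^-3 / 0.216 = 1.451e6 N·m.
ω = 2π·0.155 = 0.9739 rad/s, so P_max = T_max·ω = 1.413×10^6 W.

1410 kW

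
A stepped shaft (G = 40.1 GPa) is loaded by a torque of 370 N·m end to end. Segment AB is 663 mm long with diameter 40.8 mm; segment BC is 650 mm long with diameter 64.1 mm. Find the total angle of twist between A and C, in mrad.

J_AB = π(0.0408)⁴/32 = 2.72×10^-7 m⁴; J_BC = π(0.0641)⁴/32 = 1.66×10^-6 m⁴.
θ = (T/G)·Σ L_i/J_i = (370.0/40.1×10⁹)·(0.663/2.72×10^-7 + 0.650/1.66×10^-6) = 0.02611 rad.

26.1 mrad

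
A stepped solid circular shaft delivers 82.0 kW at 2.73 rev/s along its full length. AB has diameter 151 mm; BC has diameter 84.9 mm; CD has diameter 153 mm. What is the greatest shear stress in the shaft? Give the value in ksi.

5.77 ksi

ω = 2π·2.73 = 17.15 rad/s, so T = P/ω = 82.0×10³ / 17.15 = 4780 N·m.
Under the same torque, τ_max = 16T/(πd³) is largest where d is smallest — segment BC (d = 84.9 mm).
τ_max = 16·4780/(π·(0.0849)³) = 3.978×10^7 Pa.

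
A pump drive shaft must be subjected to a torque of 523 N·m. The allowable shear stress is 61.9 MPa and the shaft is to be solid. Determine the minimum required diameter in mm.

35.0 mm

For a solid shaft τ_max = 16T/(πd³), so d = (16T/(π τ_allow))^(1/3) = (16·523.0/(π·6.19×10^7))^(1/3) = 0.03504 m.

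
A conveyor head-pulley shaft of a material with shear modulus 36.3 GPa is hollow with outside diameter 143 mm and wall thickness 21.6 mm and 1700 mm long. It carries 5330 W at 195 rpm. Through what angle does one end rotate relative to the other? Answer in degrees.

ω = 2π·195/60 = 20.42 rad/s, so T = P/ω = 5330 / 20.42 = 261.0 N·m.
J = π(d_o⁴ − d_i⁴)/32 = π(0.143⁴ − 0.0998⁴)/32 = 3.131×10^-5 m⁴.
θ = T·L/(G·J) = 261.0 × 1.70 / (36.3×10⁹ × 3.131×10^-5) = 3.904×10^-4 rad.

0.0224°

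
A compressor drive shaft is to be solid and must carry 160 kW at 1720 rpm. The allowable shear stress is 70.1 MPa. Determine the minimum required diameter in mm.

ω = 2π·1720/60 = 180.1 rad/s, so T = P/ω = 160×10³ / 180.1 = 888.3 N·m.
For a solid shaft τ_max = 16T/(πd³), so d = (16T/(π τ_allow))^(1/3) = (16·888.3/(π·7.01×10^7))^(1/3) = 0.04011 m.

40.1 mm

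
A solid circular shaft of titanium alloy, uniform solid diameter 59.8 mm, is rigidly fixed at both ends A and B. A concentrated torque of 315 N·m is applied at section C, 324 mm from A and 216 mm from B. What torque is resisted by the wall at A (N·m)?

126 N·m

With uniform GJ and both ends fixed, compatibility θ_AC = θ_CB gives T_A·a = T_B·b, together with T_A + T_B = T₀.
T_A = T₀·b/(a+b) = 315.0·216/540.0 = 126.0 N·m; T_B = 189.0 N·m.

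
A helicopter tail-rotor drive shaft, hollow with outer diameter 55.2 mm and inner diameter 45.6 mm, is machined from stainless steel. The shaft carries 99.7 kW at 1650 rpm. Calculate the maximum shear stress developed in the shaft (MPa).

ω = 2π·1650/60 = 172.8 rad/s, so T = P/ω = 99.7×10³ / 172.8 = 577.0 N·m.
J = π(d_o⁴ − d_i⁴)/32 = π(0.0552⁴ − 0.0456⁴)/32 = 4.870×10^-7 m⁴.
τ_max = T·r/J = 577.0 × 0.0276 / 4.870×10^-7 = 3.270×10^7 Pa.

32.7 MPa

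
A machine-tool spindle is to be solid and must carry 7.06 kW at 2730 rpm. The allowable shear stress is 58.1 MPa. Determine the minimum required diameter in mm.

ω = 2π·2730/60 = 285.9 rad/s, so T = P/ω = 7.06×10³ / 285.9 = 24.70 N·m.
For a solid shaft τ_max = 16T/(πd³), so d = (16T/(π τ_allow))^(1/3) = (16·24.70/(π·5.81×10^7))^(1/3) = 0.01294 m.

12.9 mm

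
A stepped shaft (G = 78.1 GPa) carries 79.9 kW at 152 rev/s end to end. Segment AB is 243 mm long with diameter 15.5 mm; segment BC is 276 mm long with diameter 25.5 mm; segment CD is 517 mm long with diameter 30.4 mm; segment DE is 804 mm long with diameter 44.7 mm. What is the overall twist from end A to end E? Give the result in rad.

0.0619 rad

ω = 2π·152 = 955.0 rad/s, so T = P/ω = 79.9×10³ / 955.0 = 83.66 N·m.
J_AB = π(0.0155)⁴/32 = 5.67×10^-9 m⁴; J_BC = π(0.0255)⁴/32 = 4.15×10^-8 m⁴; J_CD = π(0.0304)⁴/32 = 8.38×10^-8 m⁴; J_DE = π(0.0447)⁴/32 = 3.92×10^-7 m⁴.
θ = (T/G)·Σ L_i/J_i = (83.66/78.1×10⁹)·(0.243/5.67×10^-9 + 0.276/4.15×10^-8 + 0.517/8.38×10^-8 + 0.804/3.92×10^-7) = 0.06186 rad.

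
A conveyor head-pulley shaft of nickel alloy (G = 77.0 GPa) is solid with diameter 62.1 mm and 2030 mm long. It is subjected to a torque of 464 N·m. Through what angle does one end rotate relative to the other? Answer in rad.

J = πd⁴/32 = π(0.0621)⁴/32 = 1.460×10^-6 m⁴.
θ = T·L/(G·J) = 464.0 × 2.03 / (77.0×10⁹ × 1.460×10^-6) = 8.378×10^-3 rad.

0.00838 rad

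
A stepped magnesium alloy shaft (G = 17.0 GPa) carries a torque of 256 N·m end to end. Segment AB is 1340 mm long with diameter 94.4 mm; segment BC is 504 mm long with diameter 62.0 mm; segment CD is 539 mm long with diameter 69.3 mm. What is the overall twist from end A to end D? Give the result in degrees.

0.653°

J_AB = π(0.0944)⁴/32 = 7.80×10^-6 m⁴; J_BC = π(0.0620)⁴/32 = 1.45×10^-6 m⁴; J_CD = π(0.0693)⁴/32 = 2.26×10^-6 m⁴.
θ = (T/G)·Σ L_i/J_i = (256.0/17.0×10⁹)·(1.34/7.80×10^-6 + 0.504/1.45×10^-6 + 0.539/2.26×10^-6) = 0.01140 rad.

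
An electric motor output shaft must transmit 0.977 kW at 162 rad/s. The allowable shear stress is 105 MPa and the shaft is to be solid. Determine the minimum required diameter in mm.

ω = 162 rad/s, so T = P/ω = 0.977×10³ / 162.0 = 6.031 N·m.
For a solid shaft τ_max = 16T/(πd³), so d = (16T/(π τ_allow))^(1/3) = (16·6.031/(π·1.05×10^8))^(1/3) = 0.006638 m.

6.64 mm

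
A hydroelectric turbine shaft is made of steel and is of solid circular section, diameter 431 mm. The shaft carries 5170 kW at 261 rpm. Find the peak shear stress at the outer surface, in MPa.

ω = 2π·261/60 = 27.33 rad/s, so T = P/ω = 5170×10³ / 27.33 = 189200 N·m.
J = πd⁴/32 = π(0.431)⁴/32 = 3.388×10^-3 m⁴.
τ_max = T·r/J = 189200 × 0.215 / 3.388×10^-3 = 1.203×10^7 Pa.

12.0 MPa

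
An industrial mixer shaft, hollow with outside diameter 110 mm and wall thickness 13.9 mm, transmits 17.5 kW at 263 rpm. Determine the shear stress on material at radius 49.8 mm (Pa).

3.20e6 Pa

ω = 2π·263/60 = 27.54 rad/s, so T = P/ω = 17.5×10³ / 27.54 = 635.4 N·m.
J = π(d_o⁴ − d_i⁴)/32 = π(0.110⁴ − 0.0822⁴)/32 = 9.892×10^-6 m⁴.
Shear stress varies linearly with radius: τ = T·r/J = 635.4 × 0.0498 / 9.892×10^-6 = 3.199×10^6 Pa.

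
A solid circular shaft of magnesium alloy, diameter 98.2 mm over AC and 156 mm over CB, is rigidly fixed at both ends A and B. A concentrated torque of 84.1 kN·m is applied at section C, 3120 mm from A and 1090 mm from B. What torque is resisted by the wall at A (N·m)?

Compatibility: T_A·a/J_AC = T_B·b/J_CB with T_A + T_B = T₀.
J_AC = 9.13×10^-6 m⁴, J_CB = 5.81×10^-5 m⁴, so T_A = T₀·(J_AC/a)/((J_AC/a)+(J_CB/b)) = 4373 N·m, T_B = 79730 N·m.

4370 N·m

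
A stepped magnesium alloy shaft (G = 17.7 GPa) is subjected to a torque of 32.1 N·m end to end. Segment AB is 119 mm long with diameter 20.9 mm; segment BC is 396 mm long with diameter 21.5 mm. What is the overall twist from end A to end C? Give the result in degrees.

J_AB = π(0.0209)⁴/32 = 1.87×10^-8 m⁴; J_BC = π(0.0215)⁴/32 = 2.10×10^-8 m⁴.
θ = (T/G)·Σ L_i/J_i = (32.10/17.7×10⁹)·(0.119/1.87×10^-8 + 0.396/2.10×10^-8) = 0.04576 rad.

2.62°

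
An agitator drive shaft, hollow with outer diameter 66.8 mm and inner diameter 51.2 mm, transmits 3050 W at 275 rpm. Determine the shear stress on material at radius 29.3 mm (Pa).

ω = 2π·275/60 = 28.80 rad/s, so T = P/ω = 3050 / 28.80 = 105.9 N·m.
J = π(d_o⁴ − d_i⁴)/32 = π(0.0668⁴ − 0.0512⁴)/32 = 1.280×10^-6 m⁴.
Shear stress varies linearly with radius: τ = T·r/J = 105.9 × 0.0293 / 1.280×10^-6 = 2.424×10^6 Pa.

2.42e6 Pa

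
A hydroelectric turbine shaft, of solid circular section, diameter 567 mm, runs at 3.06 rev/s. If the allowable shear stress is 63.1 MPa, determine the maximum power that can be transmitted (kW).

43400 kW

J = πd⁴/32 = π(0.567)⁴/32 = 0.01015 m⁴.
T_max = τ_allow·J/r = 6.31×10^7 × 0.01015 / 0.283 = 2.258e6 N·m.
ω = 2π·3.06 = 19.23 rad/s, so P_max = T_max·ω = 4.342×10^7 W.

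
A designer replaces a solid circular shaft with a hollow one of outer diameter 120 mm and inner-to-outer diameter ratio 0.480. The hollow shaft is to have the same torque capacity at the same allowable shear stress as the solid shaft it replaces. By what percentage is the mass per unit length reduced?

Equal τ_max and T ⇒ the solid shaft needs d_s³ = d_o³(1−k⁴), so d_s = 120·(1−0.480⁴)^(1/3) = 117.8 mm.
Area ratio A_h/A_s = d_o²(1−k²)/d_s² = (1−k²)/(1−k⁴)^(2/3) = 0.7981.
Mass saving = 1 − 0.7981 = 20.2 %.

20.2 %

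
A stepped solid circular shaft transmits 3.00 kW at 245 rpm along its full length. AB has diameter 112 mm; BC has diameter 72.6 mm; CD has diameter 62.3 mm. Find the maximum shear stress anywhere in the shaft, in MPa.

ω = 2π·245/60 = 25.66 rad/s, so T = P/ω = 3.00×10³ / 25.66 = 116.9 N·m.
Under the same torque, τ_max = 16T/(πd³) is largest where d is smallest — segment CD (d = 62.3 mm).
τ_max = 16·116.9/(π·(0.0623)³) = 2.463×10^6 Pa.

2.46 MPa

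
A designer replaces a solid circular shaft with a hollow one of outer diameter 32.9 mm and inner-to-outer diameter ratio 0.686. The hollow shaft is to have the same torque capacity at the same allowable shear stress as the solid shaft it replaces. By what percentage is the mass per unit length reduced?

37.4 %

Equal τ_max and T ⇒ the solid shaft needs d_s³ = d_o³(1−k⁴), so d_s = 32.9·(1−0.686⁴)^(1/3) = 30.27 mm.
Area ratio A_h/A_s = d_o²(1−k²)/d_s² = (1−k²)/(1−k⁴)^(2/3) = 0.6256.
Mass saving = 1 − 0.6256 = 37.4 %.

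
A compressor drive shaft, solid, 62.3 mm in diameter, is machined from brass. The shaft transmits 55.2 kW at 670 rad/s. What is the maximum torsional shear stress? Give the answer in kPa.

1740 kPa

ω = 670 rad/s, so T = P/ω = 55.2×10³ / 670.0 = 82.39 N·m.
J = πd⁴/32 = π(0.0623)⁴/32 = 1.479×10^-6 m⁴.
τ_max = T·r/J = 82.39 × 0.0311 / 1.479×10^-6 = 1.735×10^6 Pa.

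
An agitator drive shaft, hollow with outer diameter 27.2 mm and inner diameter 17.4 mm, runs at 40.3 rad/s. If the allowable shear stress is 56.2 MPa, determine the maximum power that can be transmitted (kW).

J = π(d_o⁴ − d_i⁴)/32 = π(0.0272⁴ − 0.0174⁴)/32 = 4.474×10^-8 m⁴.
T_max = τ_allow·J/r = 5.62×10^7 × 4.474×10^-8 / 0.0136 = 184.9 N·m.
ω = 40.3 rad/s, so P_max = T_max·ω = 7450 W.

7.45 kW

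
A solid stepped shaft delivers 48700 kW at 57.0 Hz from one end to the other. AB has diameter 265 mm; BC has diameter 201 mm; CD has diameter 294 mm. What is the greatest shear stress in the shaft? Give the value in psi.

ω = 2π·57.0 = 358.1 rad/s, so T = P/ω = 48700×10³ / 358.1 = 136000 N·m.
Under the same torque, τ_max = 16T/(πd³) is largest where d is smallest — segment BC (d = 201 mm).
τ_max = 16·136000/(π·(0.201)³) = 8.528×10^7 Pa.

12400 psi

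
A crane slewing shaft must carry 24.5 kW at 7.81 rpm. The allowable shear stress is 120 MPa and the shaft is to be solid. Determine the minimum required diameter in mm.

108 mm

ω = 2π·7.81/60 = 0.8179 rad/s, so T = P/ω = 24.5×10³ / 0.8179 = 29960 N·m.
For a solid shaft τ_max = 16T/(πd³), so d = (16T/(π τ_allow))^(1/3) = (16·29960/(π·1.20×10^8))^(1/3) = 0.1083 m.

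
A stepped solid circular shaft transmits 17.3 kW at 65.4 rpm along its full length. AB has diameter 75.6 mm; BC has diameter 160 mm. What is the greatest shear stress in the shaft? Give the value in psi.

4320 psi

ω = 2π·65.4/60 = 6.849 rad/s, so T = P/ω = 17.3×10³ / 6.849 = 2526 N·m.
Under the same torque, τ_max = 16T/(πd³) is largest where d is smallest — segment AB (d = 75.6 mm).
τ_max = 16·2526/(π·(0.0756)³) = 2.977×10^7 Pa.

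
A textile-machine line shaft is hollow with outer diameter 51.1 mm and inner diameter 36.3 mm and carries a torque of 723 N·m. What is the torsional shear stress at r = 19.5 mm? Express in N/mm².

28.3 N/mm²

J = π(d_o⁴ − d_i⁴)/32 = π(0.0511⁴ − 0.0363⁴)/32 = 4.989×10^-7 m⁴.
Shear stress varies linearly with radius: τ = T·r/J = 723.0 × 0.0195 / 4.989×10^-7 = 2.826×10^7 Pa.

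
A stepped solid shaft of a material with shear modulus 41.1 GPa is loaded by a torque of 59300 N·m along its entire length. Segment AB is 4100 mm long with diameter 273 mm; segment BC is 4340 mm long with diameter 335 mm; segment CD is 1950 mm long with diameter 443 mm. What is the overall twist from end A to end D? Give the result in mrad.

16.7 mrad

J_AB = π(0.273)⁴/32 = 5.45×10^-4 m⁴; J_BC = π(0.335)⁴/32 = 1.24×10^-3 m⁴; J_CD = π(0.443)⁴/32 = 3.78×10^-3 m⁴.
θ = (T/G)·Σ L_i/J_i = (59300/41.1×10⁹)·(4.10/5.45×10^-4 + 4.34/1.24×10^-3 + 1.95/3.78×10^-3) = 0.01666 rad.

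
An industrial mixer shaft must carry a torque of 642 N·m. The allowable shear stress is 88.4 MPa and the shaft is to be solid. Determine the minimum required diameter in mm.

For a solid shaft τ_max = 16T/(πd³), so d = (16T/(π τ_allow))^(1/3) = (16·642.0/(π·8.84×10^7))^(1/3) = 0.03332 m.

33.3 mm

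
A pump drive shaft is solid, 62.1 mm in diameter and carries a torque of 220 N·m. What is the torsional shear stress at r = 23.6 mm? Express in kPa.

3560 kPa

J = πd⁴/32 = π(0.0621)⁴/32 = 1.460×10^-6 m⁴.
Shear stress varies linearly with radius: τ = T·r/J = 220.0 × 0.0236 / 1.460×10^-6 = 3.556×10^6 Pa.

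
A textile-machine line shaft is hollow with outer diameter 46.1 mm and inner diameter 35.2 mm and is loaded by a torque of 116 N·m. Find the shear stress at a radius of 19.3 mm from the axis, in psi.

J = π(d_o⁴ − d_i⁴)/32 = π(0.0461⁴ − 0.0352⁴)/32 = 2.927×10^-7 m⁴.
Shear stress varies linearly with radius: τ = T·r/J = 116.0 × 0.0193 / 2.927×10^-7 = 7.649×10^6 Pa.

1110 psi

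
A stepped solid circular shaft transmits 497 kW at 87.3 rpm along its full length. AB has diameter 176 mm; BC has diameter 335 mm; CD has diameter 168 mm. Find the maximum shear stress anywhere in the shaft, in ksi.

8.47 ksi

ω = 2π·87.3/60 = 9.142 rad/s, so T = P/ω = 497×10³ / 9.142 = 54360 N·m.
Under the same torque, τ_max = 16T/(πd³) is largest where d is smallest — segment CD (d = 168 mm).
τ_max = 16·54360/(π·(0.168)³) = 5.839×10^7 Pa.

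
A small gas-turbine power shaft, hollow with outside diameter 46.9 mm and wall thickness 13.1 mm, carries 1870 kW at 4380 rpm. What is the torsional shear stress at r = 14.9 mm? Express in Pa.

ω = 2π·4380/60 = 458.7 rad/s, so T = P/ω = 1870×10³ / 458.7 = 4077 N·m.
J = π(d_o⁴ − d_i⁴)/32 = π(0.0469⁴ − 0.0207⁴)/32 = 4.570×10^-7 m⁴.
Shear stress varies linearly with radius: τ = T·r/J = 4077 × 0.0149 / 4.570×10^-7 = 1.329×10^8 Pa.

1.33e8 Pa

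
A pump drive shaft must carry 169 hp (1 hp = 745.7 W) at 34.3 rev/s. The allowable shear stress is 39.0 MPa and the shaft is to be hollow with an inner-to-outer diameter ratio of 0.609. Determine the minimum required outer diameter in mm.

44.6 mm

ω = 2π·34.3 = 215.5 rad/s, so T = P/ω = 169×745.7 / 215.5 = 584.8 N·m.
For a hollow shaft with d_i/d_o = 0.609: τ_max = 16T/(π d_o³ (1−k⁴)), so d_o = [16T/(π τ_allow (1−k⁴))]^(1/3) = [16·584.8/(π·3.90×10^7·0.8624)]^(1/3) = 0.04457 m.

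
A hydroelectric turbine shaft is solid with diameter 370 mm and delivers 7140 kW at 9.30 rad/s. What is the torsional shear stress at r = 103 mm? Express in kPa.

43000 kPa

ω = 9.30 rad/s, so T = P/ω = 7140×10³ / 9.300 = 767700 N·m.
J = πd⁴/32 = π(0.370)⁴/32 = 1.840×10^-3 m⁴.
Shear stress varies linearly with radius: τ = T·r/J = 767700 × 0.103 / 1.840×10^-3 = 4.298×10^7 Pa.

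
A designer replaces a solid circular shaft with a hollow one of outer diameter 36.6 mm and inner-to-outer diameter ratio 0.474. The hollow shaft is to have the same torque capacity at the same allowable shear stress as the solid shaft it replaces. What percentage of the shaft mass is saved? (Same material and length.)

19.7 %

Equal τ_max and T ⇒ the solid shaft needs d_s³ = d_o³(1−k⁴), so d_s = 36.6·(1−0.474⁴)^(1/3) = 35.97 mm.
Area ratio A_h/A_s = d_o²(1−k²)/d_s² = (1−k²)/(1−k⁴)^(2/3) = 0.8026.
Mass saving = 1 − 0.8026 = 19.7 %.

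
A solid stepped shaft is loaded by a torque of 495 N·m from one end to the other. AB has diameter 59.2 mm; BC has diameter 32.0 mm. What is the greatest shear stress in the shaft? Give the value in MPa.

76.9 MPa

Under the same torque, τ_max = 16T/(πd³) is largest where d is smallest — segment BC (d = 32.0 mm).
τ_max = 16·495.0/(π·(0.0320)³) = 7.694×10^7 Pa.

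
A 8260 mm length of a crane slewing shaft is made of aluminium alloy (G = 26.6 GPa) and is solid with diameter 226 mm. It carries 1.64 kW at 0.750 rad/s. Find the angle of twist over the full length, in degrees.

0.152°

ω = 0.750 rad/s, so T = P/ω = 1.64×10³ / 0.7500 = 2187 N·m.
J = πd⁴/32 = π(0.226)⁴/32 = 2.561×10^-4 m⁴.
θ = T·L/(G·J) = 2187 × 8.26 / (26.6×10⁹ × 2.561×10^-4) = 2.651×10^-3 rad.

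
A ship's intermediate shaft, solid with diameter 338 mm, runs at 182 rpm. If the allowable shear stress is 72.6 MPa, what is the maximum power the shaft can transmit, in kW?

10500 kW

J = πd⁴/32 = π(0.338)⁴/32 = 1.281×10^-3 m⁴.
T_max = τ_allow·J/r = 7.26×10^7 × 1.281×10^-3 / 0.169 = 550400 N·m.
ω = 2π·182/60 = 19.06 rad/s, so P_max = T_max·ω = 1.049×10^7 W.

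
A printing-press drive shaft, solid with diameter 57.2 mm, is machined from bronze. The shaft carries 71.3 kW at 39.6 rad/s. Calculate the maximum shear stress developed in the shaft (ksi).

7.11 ksi

ω = 39.6 rad/s, so T = P/ω = 71.3×10³ / 39.60 = 1801 N·m.
J = πd⁴/32 = π(0.0572)⁴/32 = 1.051×10^-6 m⁴.
τ_max = T·r/J = 1801 × 0.0286 / 1.051×10^-6 = 4.900×10^7 Pa.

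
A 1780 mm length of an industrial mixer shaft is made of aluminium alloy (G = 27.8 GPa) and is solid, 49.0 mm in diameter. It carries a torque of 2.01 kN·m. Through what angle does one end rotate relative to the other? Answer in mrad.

J = πd⁴/32 = π(0.0490)⁴/32 = 5.660×10^-7 m⁴.
θ = T·L/(G·J) = 2010 × 1.78 / (27.8×10⁹ × 5.660×10^-7) = 0.2274 rad.

227 mrad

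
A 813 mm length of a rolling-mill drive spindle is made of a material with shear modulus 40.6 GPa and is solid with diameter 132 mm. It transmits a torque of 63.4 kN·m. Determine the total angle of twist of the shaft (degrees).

2.44°

J = πd⁴/32 = π(0.132)⁴/32 = 2.981×10^-5 m⁴.
θ = T·L/(G·J) = 63400 × 0.813 / (40.6×10⁹ × 2.981×10^-5) = 0.04259 rad.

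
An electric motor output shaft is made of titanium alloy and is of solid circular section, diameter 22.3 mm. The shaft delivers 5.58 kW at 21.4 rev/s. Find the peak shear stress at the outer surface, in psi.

2760 psi

ω = 2π·21.4 = 134.5 rad/s, so T = P/ω = 5.58×10³ / 134.5 = 41.50 N·m.
J = πd⁴/32 = π(0.0223)⁴/32 = 2.428×10^-8 m⁴.
τ_max = T·r/J = 41.50 × 0.0112 / 2.428×10^-8 = 1.906×10^7 Pa.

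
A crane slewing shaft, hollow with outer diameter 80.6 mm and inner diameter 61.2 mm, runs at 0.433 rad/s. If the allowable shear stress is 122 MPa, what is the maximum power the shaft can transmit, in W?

3630 W

J = π(d_o⁴ − d_i⁴)/32 = π(0.0806⁴ − 0.0612⁴)/32 = 2.766×10^-6 m⁴.
T_max = τ_allow·J/r = 1.22×10^8 × 2.766×10^-6 / 0.0403 = 8374 N·m.
ω = 0.433 rad/s, so P_max = T_max·ω = 3626 W.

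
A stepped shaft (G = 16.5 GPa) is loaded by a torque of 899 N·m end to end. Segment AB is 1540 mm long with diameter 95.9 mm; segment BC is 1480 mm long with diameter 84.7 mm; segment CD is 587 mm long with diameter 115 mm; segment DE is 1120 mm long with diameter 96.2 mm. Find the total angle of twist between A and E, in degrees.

2.02°

J_AB = π(0.0959)⁴/32 = 8.30×10^-6 m⁴; J_BC = π(0.0847)⁴/32 = 5.05×10^-6 m⁴; J_CD = π(0.115)⁴/32 = 1.72×10^-5 m⁴; J_DE = π(0.0962)⁴/32 = 8.41×10^-6 m⁴.
θ = (T/G)·Σ L_i/J_i = (899.0/16.5×10⁹)·(1.54/8.30×10^-6 + 1.48/5.05×10^-6 + 0.587/1.72×10^-5 + 1.12/8.41×10^-6) = 0.03518 rad.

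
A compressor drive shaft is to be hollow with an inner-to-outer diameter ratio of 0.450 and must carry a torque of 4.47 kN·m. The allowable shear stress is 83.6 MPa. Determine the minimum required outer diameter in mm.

65.7 mm

For a hollow shaft with d_i/d_o = 0.450: τ_max = 16T/(π d_o³ (1−k⁴)), so d_o = [16T/(π τ_allow (1−k⁴))]^(1/3) = [16·4470/(π·8.36×10^7·0.9590)]^(1/3) = 0.06573 m.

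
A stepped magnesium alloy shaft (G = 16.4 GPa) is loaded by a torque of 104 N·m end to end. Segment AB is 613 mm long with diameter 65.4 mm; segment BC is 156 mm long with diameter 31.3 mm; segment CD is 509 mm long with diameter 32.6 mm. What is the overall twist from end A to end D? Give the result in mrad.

J_AB = π(0.0654)⁴/32 = 1.80×10^-6 m⁴; J_BC = π(0.0313)⁴/32 = 9.42×10^-8 m⁴; J_CD = π(0.0326)⁴/32 = 1.11×10^-7 m⁴.
θ = (T/G)·Σ L_i/J_i = (104.0/16.4×10⁹)·(0.613/1.80×10^-6 + 0.156/9.42×10^-8 + 0.509/1.11×10^-7) = 0.04177 rad.

41.8 mrad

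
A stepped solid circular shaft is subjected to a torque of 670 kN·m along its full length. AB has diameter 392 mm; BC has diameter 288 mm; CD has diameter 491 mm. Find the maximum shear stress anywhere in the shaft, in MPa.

Under the same torque, τ_max = 16T/(πd³) is largest where d is smallest — segment BC (d = 288 mm).
τ_max = 16·670000/(π·(0.288)³) = 1.428×10^8 Pa.

143 MPa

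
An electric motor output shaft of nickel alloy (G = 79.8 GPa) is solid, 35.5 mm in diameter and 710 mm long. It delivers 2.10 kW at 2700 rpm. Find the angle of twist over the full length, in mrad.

0.424 mrad

ω = 2π·2700/60 = 282.7 rad/s, so T = P/ω = 2.10×10³ / 282.7 = 7.427 N·m.
J = πd⁴/32 = π(0.0355)⁴/32 = 1.559×10^-7 m⁴.
θ = T·L/(G·J) = 7.427 × 0.710 / (79.8×10⁹ × 1.559×10^-7) = 4.238×10^-4 rad.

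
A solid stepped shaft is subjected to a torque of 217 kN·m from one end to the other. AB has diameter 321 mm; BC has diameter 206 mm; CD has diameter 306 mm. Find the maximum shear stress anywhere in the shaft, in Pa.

1.26e8 Pa

Under the same torque, τ_max = 16T/(πd³) is largest where d is smallest — segment BC (d = 206 mm).
τ_max = 16·217000/(π·(0.206)³) = 1.264×10^8 Pa.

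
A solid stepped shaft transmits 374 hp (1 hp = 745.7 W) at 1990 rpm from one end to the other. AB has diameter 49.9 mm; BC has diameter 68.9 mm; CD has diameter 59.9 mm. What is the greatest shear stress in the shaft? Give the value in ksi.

ω = 2π·1990/60 = 208.4 rad/s, so T = P/ω = 374×745.7 / 208.4 = 1338 N·m.
Under the same torque, τ_max = 16T/(πd³) is largest where d is smallest — segment AB (d = 49.9 mm).
τ_max = 16·1338/(π·(0.0499)³) = 5.486×10^7 Pa.

7.96 ksi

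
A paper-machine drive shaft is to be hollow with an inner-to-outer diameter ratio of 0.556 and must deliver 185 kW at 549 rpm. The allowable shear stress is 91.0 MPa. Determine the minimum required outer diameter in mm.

58.4 mm

ω = 2π·549/60 = 57.49 rad/s, so T = P/ω = 185×10³ / 57.49 = 3218 N·m.
For a hollow shaft with d_i/d_o = 0.556: τ_max = 16T/(π d_o³ (1−k⁴)), so d_o = [16T/(π τ_allow (1−k⁴))]^(1/3) = [16·3218/(π·9.10×10^7·0.9044)]^(1/3) = 0.05839 m.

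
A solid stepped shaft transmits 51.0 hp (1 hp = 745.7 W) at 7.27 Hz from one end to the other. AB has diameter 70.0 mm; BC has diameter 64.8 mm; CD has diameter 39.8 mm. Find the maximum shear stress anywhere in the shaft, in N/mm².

ω = 2π·7.27 = 45.68 rad/s, so T = P/ω = 51.0×745.7 / 45.68 = 832.6 N·m.
Under the same torque, τ_max = 16T/(πd³) is largest where d is smallest — segment CD (d = 39.8 mm).
τ_max = 16·832.6/(π·(0.0398)³) = 6.726×10^7 Pa.

67.3 N/mm²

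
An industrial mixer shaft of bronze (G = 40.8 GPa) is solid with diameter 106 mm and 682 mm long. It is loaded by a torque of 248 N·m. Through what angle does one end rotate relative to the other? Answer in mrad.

0.334 mrad

J = πd⁴/32 = π(0.106)⁴/32 = 1.239×10^-5 m⁴.
θ = T·L/(G·J) = 248.0 × 0.682 / (40.8×10⁹ × 1.239×10^-5) = 3.345×10^-4 rad.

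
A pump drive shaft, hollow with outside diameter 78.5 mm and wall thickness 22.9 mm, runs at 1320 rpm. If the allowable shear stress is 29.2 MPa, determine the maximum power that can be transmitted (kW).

J = π(d_o⁴ − d_i⁴)/32 = π(0.0785⁴ − 0.0327⁴)/32 = 3.616×10^-6 m⁴.
T_max = τ_allow·J/r = 2.92×10^7 × 3.616×10^-6 / 0.0393 = 2690 N·m.
ω = 2π·1320/60 = 138.2 rad/s, so P_max = T_max·ω = 3.718×10^5 W.

372 kW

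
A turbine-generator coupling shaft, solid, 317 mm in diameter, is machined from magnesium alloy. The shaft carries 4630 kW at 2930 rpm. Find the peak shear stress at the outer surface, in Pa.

2.41e6 Pa

ω = 2π·2930/60 = 306.8 rad/s, so T = P/ω = 4630×10³ / 306.8 = 15090 N·m.
J = πd⁴/32 = π(0.317)⁴/32 = 9.914×10^-4 m⁴.
τ_max = T·r/J = 15090 × 0.159 / 9.914×10^-4 = 2.413×10^6 Pa.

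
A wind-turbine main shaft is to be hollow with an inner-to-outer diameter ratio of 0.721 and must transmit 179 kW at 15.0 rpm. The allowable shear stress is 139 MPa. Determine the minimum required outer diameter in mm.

ω = 2π·15.0/60 = 1.571 rad/s, so T = P/ω = 179×10³ / 1.571 = 114000 N·m.
For a hollow shaft with d_i/d_o = 0.721: τ_max = 16T/(π d_o³ (1−k⁴)), so d_o = [16T/(π τ_allow (1−k⁴))]^(1/3) = [16·114000/(π·1.39×10^8·0.7298)]^(1/3) = 0.1789 m.

179 mm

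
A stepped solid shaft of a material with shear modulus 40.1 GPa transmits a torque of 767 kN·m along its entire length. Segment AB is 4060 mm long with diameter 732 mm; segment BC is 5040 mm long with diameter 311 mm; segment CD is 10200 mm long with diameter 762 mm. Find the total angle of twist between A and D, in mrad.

J_AB = π(0.732)⁴/32 = 0.0282 m⁴; J_BC = π(0.311)⁴/32 = 9.18×10^-4 m⁴; J_CD = π(0.762)⁴/32 = 0.0331 m⁴.
θ = (T/G)·Σ L_i/J_i = (767000/40.1×10⁹)·(4.06/0.0282 + 5.04/9.18×10^-4 + 10.2/0.0331) = 0.1136 rad.

114 mrad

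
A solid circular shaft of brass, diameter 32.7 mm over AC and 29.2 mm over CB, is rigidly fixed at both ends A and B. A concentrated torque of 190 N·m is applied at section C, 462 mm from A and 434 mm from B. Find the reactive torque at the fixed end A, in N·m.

Compatibility: T_A·a/J_AC = T_B·b/J_CB with T_A + T_B = T₀.
J_AC = 1.12×10^-7 m⁴, J_CB = 7.14×10^-8 m⁴, so T_A = T₀·(J_AC/a)/((J_AC/a)+(J_CB/b)) = 113.3 N·m, T_B = 76.69 N·m.

113 N·m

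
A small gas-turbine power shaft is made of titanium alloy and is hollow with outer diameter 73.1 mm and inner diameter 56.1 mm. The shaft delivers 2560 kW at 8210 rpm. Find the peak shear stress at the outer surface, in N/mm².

ω = 2π·8210/60 = 859.7 rad/s, so T = P/ω = 2560×10³ / 859.7 = 2978 N·m.
J = π(d_o⁴ − d_i⁴)/32 = π(0.0731⁴ − 0.0561⁴)/32 = 1.831×10^-6 m⁴.
τ_max = T·r/J = 2978 × 0.0365 / 1.831×10^-6 = 5.944×10^7 Pa.

59.4 N/mm²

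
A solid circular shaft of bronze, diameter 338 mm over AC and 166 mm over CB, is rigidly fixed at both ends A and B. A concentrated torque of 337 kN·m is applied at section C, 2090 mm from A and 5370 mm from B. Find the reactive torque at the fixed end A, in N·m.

330000 N·m

Compatibility: T_A·a/J_AC = T_B·b/J_CB with T_A + T_B = T₀.
J_AC = 1.28×10^-3 m⁴, J_CB = 7.45×10^-5 m⁴, so T_A = T₀·(J_AC/a)/((J_AC/a)+(J_CB/b)) = 329500 N·m, T_B = 7462 N·m.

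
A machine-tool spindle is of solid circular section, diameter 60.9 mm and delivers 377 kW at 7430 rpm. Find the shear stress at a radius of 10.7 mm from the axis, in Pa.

ω = 2π·7430/60 = 778.1 rad/s, so T = P/ω = 377×10³ / 778.1 = 484.5 N·m.
J = πd⁴/32 = π(0.0609)⁴/32 = 1.350×10^-6 m⁴.
Shear stress varies linearly with radius: τ = T·r/J = 484.5 × 0.0107 / 1.350×10^-6 = 3.839×10^6 Pa.

3.84e6 Pa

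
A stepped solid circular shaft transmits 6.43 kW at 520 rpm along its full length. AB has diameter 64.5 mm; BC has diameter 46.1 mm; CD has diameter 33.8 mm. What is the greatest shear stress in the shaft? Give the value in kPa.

ω = 2π·520/60 = 54.45 rad/s, so T = P/ω = 6.43×10³ / 54.45 = 118.1 N·m.
Under the same torque, τ_max = 16T/(πd³) is largest where d is smallest — segment CD (d = 33.8 mm).
τ_max = 16·118.1/(π·(0.0338)³) = 1.557×10^7 Pa.

15600 kPa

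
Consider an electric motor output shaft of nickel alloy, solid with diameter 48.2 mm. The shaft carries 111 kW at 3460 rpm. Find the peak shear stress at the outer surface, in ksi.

2.02 ksi

ω = 2π·3460/60 = 362.3 rad/s, so T = P/ω = 111×10³ / 362.3 = 306.4 N·m.
J = πd⁴/32 = π(0.0482)⁴/32 = 5.299×10^-7 m⁴.
τ_max = T·r/J = 306.4 × 0.0241 / 5.299×10^-7 = 1.393×10^7 Pa.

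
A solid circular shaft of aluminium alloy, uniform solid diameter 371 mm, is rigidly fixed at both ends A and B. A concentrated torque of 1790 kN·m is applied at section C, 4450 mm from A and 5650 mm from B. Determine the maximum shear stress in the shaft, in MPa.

With uniform GJ and both ends fixed, compatibility θ_AC = θ_CB gives T_A·a = T_B·b, together with T_A + T_B = T₀.
T_A = T₀·b/(a+b) = 1.790e6·5650/10100 = 1.001e6 N·m; T_B = 788700 N·m.
τ in each portion: τ_AC = 9.99×10^7 Pa, τ_CB = 7.87×10^7 Pa; maximum is in AC.
τ_max = T_AC·r/J = 1.001e6·0.185/1.86×10^-3 = 9.987×10^7 Pa.

99.9 MPa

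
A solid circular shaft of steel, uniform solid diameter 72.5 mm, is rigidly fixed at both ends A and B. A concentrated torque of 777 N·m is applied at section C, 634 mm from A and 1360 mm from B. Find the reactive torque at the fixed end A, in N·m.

With uniform GJ and both ends fixed, compatibility θ_AC = θ_CB gives T_A·a = T_B·b, together with T_A + T_B = T₀.
T_A = T₀·b/(a+b) = 777.0·1360/1994 = 529.9 N·m; T_B = 247.1 N·m.

530 N·m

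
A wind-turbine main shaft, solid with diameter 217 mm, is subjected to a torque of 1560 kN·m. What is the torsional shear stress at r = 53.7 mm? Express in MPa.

J = πd⁴/32 = π(0.217)⁴/32 = 2.177×10^-4 m⁴.
Shear stress varies linearly with radius: τ = T·r/J = 1.560e6 × 0.0537 / 2.177×10^-4 = 3.848×10^8 Pa.

385 MPa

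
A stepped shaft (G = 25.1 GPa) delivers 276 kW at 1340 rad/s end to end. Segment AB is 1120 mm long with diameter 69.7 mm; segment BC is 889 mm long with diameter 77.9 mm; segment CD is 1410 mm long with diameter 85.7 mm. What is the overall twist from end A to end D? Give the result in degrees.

0.468°

ω = 1340 rad/s, so T = P/ω = 276×10³ / 1340 = 206.0 N·m.
J_AB = π(0.0697)⁴/32 = 2.32×10^-6 m⁴; J_BC = π(0.0779)⁴/32 = 3.62×10^-6 m⁴; J_CD = π(0.0857)⁴/32 = 5.30×10^-6 m⁴.
θ = (T/G)·Σ L_i/J_i = (206.0/25.1×10⁹)·(1.12/2.32×10^-6 + 0.889/3.62×10^-6 + 1.41/5.30×10^-6) = 8.169×10^-3 rad.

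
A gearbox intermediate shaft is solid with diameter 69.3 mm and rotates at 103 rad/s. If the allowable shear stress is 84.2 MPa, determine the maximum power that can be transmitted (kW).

J = πd⁴/32 = π(0.0693)⁴/32 = 2.264×10^-6 m⁴.
T_max = τ_allow·J/r = 8.42×10^7 × 2.264×10^-6 / 0.0347 = 5502 N·m.
ω = 103 rad/s, so P_max = T_max·ω = 5.667×10^5 W.

567 kW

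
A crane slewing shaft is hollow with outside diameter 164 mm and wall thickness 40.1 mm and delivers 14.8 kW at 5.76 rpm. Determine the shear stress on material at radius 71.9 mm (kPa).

ω = 2π·5.76/60 = 0.6032 rad/s, so T = P/ω = 14.8×10³ / 0.6032 = 24540 N·m.
J = π(d_o⁴ − d_i⁴)/32 = π(0.164⁴ − 0.0838⁴)/32 = 6.618×10^-5 m⁴.
Shear stress varies linearly with radius: τ = T·r/J = 24540 × 0.0719 / 6.618×10^-5 = 2.666×10^7 Pa.

26700 kPa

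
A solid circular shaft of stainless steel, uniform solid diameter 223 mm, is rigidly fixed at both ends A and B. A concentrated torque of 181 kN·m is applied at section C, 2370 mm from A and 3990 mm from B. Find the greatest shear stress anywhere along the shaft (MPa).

With uniform GJ and both ends fixed, compatibility θ_AC = θ_CB gives T_A·a = T_B·b, together with T_A + T_B = T₀.
T_A = T₀·b/(a+b) = 181000·3990/6360 = 113600 N·m; T_B = 67450 N·m.
τ in each portion: τ_AC = 5.21×10^7 Pa, τ_CB = 3.10×10^7 Pa; maximum is in AC.
τ_max = T_AC·r/J = 113600·0.112/2.43×10^-4 = 5.215×10^7 Pa.

52.1 MPa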